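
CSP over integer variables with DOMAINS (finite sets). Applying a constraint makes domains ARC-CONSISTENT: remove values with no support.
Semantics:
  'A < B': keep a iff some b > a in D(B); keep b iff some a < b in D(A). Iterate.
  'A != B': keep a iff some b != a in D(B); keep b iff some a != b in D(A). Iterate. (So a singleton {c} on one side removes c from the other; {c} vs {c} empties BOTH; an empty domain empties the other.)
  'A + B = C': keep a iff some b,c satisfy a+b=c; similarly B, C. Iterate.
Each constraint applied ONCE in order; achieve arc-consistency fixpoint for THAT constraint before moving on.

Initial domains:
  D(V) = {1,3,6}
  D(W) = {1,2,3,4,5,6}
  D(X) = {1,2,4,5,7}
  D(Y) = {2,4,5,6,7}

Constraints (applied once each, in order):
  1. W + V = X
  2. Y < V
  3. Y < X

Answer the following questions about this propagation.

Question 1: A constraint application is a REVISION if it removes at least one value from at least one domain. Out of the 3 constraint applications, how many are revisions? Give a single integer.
Constraint 1 (W + V = X) on D(W)={1,2,3,4,5,6} D(V)={1,3,6} D(X)={1,2,4,5,7}: W {1,2,3,4,5,6}->{1,2,3,4,6}; X {1,2,4,5,7}->{2,4,5,7} => REVISION
Constraint 2 (Y < V) on D(Y)={2,4,5,6,7} D(V)={1,3,6}: Y {2,4,5,6,7}->{2,4,5}; V {1,3,6}->{3,6} => REVISION
Constraint 3 (Y < X) on D(Y)={2,4,5} D(X)={2,4,5,7}: X {2,4,5,7}->{4,5,7} => REVISION
Total revisions = 3

Answer: 3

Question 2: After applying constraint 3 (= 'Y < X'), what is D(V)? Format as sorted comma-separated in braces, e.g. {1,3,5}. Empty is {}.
Answer: {3,6}

Derivation:
Constraint 1 (W + V = X) on D(W)={1,2,3,4,5,6} D(V)={1,3,6} D(X)={1,2,4,5,7}: W {1,2,3,4,5,6}->{1,2,3,4,6}; X {1,2,4,5,7}->{2,4,5,7}
Constraint 2 (Y < V) on D(Y)={2,4,5,6,7} D(V)={1,3,6}: Y {2,4,5,6,7}->{2,4,5}; V {1,3,6}->{3,6}
Constraint 3 (Y < X) on D(Y)={2,4,5} D(X)={2,4,5,7}: X {2,4,5,7}->{4,5,7}
So after constraint 3: D(V) = {3,6}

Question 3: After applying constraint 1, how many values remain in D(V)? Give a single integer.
Constraint 1 (W + V = X) on D(W)={1,2,3,4,5,6} D(V)={1,3,6} D(X)={1,2,4,5,7}: W {1,2,3,4,5,6}->{1,2,3,4,6}; X {1,2,4,5,7}->{2,4,5,7}
So after constraint 1: D(V)={1,3,6}, size = 3

Answer: 3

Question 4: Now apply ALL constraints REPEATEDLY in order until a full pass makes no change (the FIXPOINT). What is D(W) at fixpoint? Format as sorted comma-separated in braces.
pass 0 (initial): D(W)={1,2,3,4,5,6}
pass 1: V {1,3,6}->{3,6}; W {1,2,3,4,5,6}->{1,2,3,4,6}; X {1,2,4,5,7}->{4,5,7}; Y {2,4,5,6,7}->{2,4,5}
pass 2: W {1,2,3,4,6}->{1,2,4}
pass 3: no change
Fixpoint after 3 passes: D(W) = {1,2,4}

Answer: {1,2,4}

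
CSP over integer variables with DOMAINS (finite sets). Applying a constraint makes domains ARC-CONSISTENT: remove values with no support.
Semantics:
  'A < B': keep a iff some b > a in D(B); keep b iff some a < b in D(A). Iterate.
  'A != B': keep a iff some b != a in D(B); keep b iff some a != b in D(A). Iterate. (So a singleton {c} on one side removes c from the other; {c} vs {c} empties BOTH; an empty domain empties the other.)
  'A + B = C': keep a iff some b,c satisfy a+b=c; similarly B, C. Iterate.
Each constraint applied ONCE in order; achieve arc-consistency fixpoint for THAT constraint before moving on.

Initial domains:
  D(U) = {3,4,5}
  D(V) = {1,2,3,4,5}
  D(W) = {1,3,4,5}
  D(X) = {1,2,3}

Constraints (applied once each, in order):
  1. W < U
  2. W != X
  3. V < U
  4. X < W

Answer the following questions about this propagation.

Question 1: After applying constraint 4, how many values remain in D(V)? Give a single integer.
Constraint 1 (W < U) on D(W)={1,3,4,5} D(U)={3,4,5}: W {1,3,4,5}->{1,3,4}
Constraint 2 (W != X) on D(W)={1,3,4} D(X)={1,2,3}: no change
Constraint 3 (V < U) on D(V)={1,2,3,4,5} D(U)={3,4,5}: V {1,2,3,4,5}->{1,2,3,4}
Constraint 4 (X < W) on D(X)={1,2,3} D(W)={1,3,4}: W {1,3,4}->{3,4}
So after constraint 4: D(V)={1,2,3,4}, size = 4

Answer: 4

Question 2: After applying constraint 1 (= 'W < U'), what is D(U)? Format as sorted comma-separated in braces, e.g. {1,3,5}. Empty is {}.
Constraint 1 (W < U) on D(W)={1,3,4,5} D(U)={3,4,5}: W {1,3,4,5}->{1,3,4}
So after constraint 1: D(U) = {3,4,5}

Answer: {3,4,5}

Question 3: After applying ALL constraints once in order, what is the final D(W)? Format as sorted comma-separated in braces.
Answer: {3,4}

Derivation:
Constraint 1 (W < U) on D(W)={1,3,4,5} D(U)={3,4,5}: W {1,3,4,5}->{1,3,4}
Constraint 2 (W != X) on D(W)={1,3,4} D(X)={1,2,3}: no change
Constraint 3 (V < U) on D(V)={1,2,3,4,5} D(U)={3,4,5}: V {1,2,3,4,5}->{1,2,3,4}
Constraint 4 (X < W) on D(X)={1,2,3} D(W)={1,3,4}: W {1,3,4}->{3,4}
So after all 4 constraints: D(W) = {3,4}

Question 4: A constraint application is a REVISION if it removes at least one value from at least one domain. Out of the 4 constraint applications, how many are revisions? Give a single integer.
Answer: 3

Derivation:
Constraint 1 (W < U) on D(W)={1,3,4,5} D(U)={3,4,5}: W {1,3,4,5}->{1,3,4} => REVISION
Constraint 2 (W != X) on D(W)={1,3,4} D(X)={1,2,3}: no change => not a revision
Constraint 3 (V < U) on D(V)={1,2,3,4,5} D(U)={3,4,5}: V {1,2,3,4,5}->{1,2,3,4} => REVISION
Constraint 4 (X < W) on D(X)={1,2,3} D(W)={1,3,4}: W {1,3,4}->{3,4} => REVISION
Total revisions = 3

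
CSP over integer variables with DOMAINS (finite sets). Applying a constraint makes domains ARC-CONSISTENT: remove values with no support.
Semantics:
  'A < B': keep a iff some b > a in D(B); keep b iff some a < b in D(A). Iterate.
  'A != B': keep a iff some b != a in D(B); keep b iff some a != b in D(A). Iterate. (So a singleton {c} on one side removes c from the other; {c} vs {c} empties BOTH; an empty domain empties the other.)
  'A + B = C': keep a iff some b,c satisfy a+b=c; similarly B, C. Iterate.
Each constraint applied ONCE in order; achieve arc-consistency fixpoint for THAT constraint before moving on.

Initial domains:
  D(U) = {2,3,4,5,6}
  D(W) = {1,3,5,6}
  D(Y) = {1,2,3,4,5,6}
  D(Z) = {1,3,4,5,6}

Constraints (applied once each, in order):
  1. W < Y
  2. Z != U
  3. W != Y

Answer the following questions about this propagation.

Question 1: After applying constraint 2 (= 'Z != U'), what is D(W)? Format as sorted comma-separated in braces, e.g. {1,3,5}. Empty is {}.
Constraint 1 (W < Y) on D(W)={1,3,5,6} D(Y)={1,2,3,4,5,6}: W {1,3,5,6}->{1,3,5}; Y {1,2,3,4,5,6}->{2,3,4,5,6}
Constraint 2 (Z != U) on D(Z)={1,3,4,5,6} D(U)={2,3,4,5,6}: no change
So after constraint 2: D(W) = {1,3,5}

Answer: {1,3,5}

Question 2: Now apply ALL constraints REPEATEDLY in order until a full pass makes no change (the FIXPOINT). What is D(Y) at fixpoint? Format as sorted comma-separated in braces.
Answer: {2,3,4,5,6}

Derivation:
pass 0 (initial): D(Y)={1,2,3,4,5,6}
pass 1: W {1,3,5,6}->{1,3,5}; Y {1,2,3,4,5,6}->{2,3,4,5,6}
pass 2: no change
Fixpoint after 2 passes: D(Y) = {2,3,4,5,6}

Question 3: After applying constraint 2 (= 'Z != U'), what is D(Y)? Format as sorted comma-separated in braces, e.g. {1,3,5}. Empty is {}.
Constraint 1 (W < Y) on D(W)={1,3,5,6} D(Y)={1,2,3,4,5,6}: W {1,3,5,6}->{1,3,5}; Y {1,2,3,4,5,6}->{2,3,4,5,6}
Constraint 2 (Z != U) on D(Z)={1,3,4,5,6} D(U)={2,3,4,5,6}: no change
So after constraint 2: D(Y) = {2,3,4,5,6}

Answer: {2,3,4,5,6}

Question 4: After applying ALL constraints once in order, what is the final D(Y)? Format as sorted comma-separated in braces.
Answer: {2,3,4,5,6}

Derivation:
Constraint 1 (W < Y) on D(W)={1,3,5,6} D(Y)={1,2,3,4,5,6}: W {1,3,5,6}->{1,3,5}; Y {1,2,3,4,5,6}->{2,3,4,5,6}
Constraint 2 (Z != U) on D(Z)={1,3,4,5,6} D(U)={2,3,4,5,6}: no change
Constraint 3 (W != Y) on D(W)={1,3,5} D(Y)={2,3,4,5,6}: no change
So after all 3 constraints: D(Y) = {2,3,4,5,6}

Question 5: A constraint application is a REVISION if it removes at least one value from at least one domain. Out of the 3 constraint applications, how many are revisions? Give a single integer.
Constraint 1 (W < Y) on D(W)={1,3,5,6} D(Y)={1,2,3,4,5,6}: W {1,3,5,6}->{1,3,5}; Y {1,2,3,4,5,6}->{2,3,4,5,6} => REVISION
Constraint 2 (Z != U) on D(Z)={1,3,4,5,6} D(U)={2,3,4,5,6}: no change => not a revision
Constraint 3 (W != Y) on D(W)={1,3,5} D(Y)={2,3,4,5,6}: no change => not a revision
Total revisions = 1

Answer: 1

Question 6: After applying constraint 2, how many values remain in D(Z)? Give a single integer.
Answer: 5

Derivation:
Constraint 1 (W < Y) on D(W)={1,3,5,6} D(Y)={1,2,3,4,5,6}: W {1,3,5,6}->{1,3,5}; Y {1,2,3,4,5,6}->{2,3,4,5,6}
Constraint 2 (Z != U) on D(Z)={1,3,4,5,6} D(U)={2,3,4,5,6}: no change
So after constraint 2: D(Z)={1,3,4,5,6}, size = 5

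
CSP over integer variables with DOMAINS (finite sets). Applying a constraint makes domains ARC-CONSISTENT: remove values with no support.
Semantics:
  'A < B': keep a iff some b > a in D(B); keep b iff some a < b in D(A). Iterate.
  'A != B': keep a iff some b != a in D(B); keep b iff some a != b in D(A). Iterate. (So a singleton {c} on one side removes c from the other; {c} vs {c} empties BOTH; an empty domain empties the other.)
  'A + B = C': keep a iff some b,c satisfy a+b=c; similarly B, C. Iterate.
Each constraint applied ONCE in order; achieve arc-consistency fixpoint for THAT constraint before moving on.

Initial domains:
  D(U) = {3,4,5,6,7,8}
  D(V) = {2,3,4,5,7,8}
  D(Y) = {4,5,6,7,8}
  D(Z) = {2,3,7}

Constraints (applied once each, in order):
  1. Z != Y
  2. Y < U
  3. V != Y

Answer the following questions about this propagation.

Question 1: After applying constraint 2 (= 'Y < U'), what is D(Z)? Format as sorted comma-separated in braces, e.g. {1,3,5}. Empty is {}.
Constraint 1 (Z != Y) on D(Z)={2,3,7} D(Y)={4,5,6,7,8}: no change
Constraint 2 (Y < U) on D(Y)={4,5,6,7,8} D(U)={3,4,5,6,7,8}: Y {4,5,6,7,8}->{4,5,6,7}; U {3,4,5,6,7,8}->{5,6,7,8}
So after constraint 2: D(Z) = {2,3,7}

Answer: {2,3,7}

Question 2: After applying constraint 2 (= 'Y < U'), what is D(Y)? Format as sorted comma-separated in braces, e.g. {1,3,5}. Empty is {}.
Answer: {4,5,6,7}

Derivation:
Constraint 1 (Z != Y) on D(Z)={2,3,7} D(Y)={4,5,6,7,8}: no change
Constraint 2 (Y < U) on D(Y)={4,5,6,7,8} D(U)={3,4,5,6,7,8}: Y {4,5,6,7,8}->{4,5,6,7}; U {3,4,5,6,7,8}->{5,6,7,8}
So after constraint 2: D(Y) = {4,5,6,7}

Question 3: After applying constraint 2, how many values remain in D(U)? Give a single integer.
Constraint 1 (Z != Y) on D(Z)={2,3,7} D(Y)={4,5,6,7,8}: no change
Constraint 2 (Y < U) on D(Y)={4,5,6,7,8} D(U)={3,4,5,6,7,8}: Y {4,5,6,7,8}->{4,5,6,7}; U {3,4,5,6,7,8}->{5,6,7,8}
So after constraint 2: D(U)={5,6,7,8}, size = 4

Answer: 4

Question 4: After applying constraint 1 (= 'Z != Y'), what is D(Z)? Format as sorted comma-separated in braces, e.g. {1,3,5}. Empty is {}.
Answer: {2,3,7}

Derivation:
Constraint 1 (Z != Y) on D(Z)={2,3,7} D(Y)={4,5,6,7,8}: no change
So after constraint 1: D(Z) = {2,3,7}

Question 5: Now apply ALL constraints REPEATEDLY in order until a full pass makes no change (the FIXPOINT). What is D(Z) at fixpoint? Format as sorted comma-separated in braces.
pass 0 (initial): D(Z)={2,3,7}
pass 1: U {3,4,5,6,7,8}->{5,6,7,8}; Y {4,5,6,7,8}->{4,5,6,7}
pass 2: no change
Fixpoint after 2 passes: D(Z) = {2,3,7}

Answer: {2,3,7}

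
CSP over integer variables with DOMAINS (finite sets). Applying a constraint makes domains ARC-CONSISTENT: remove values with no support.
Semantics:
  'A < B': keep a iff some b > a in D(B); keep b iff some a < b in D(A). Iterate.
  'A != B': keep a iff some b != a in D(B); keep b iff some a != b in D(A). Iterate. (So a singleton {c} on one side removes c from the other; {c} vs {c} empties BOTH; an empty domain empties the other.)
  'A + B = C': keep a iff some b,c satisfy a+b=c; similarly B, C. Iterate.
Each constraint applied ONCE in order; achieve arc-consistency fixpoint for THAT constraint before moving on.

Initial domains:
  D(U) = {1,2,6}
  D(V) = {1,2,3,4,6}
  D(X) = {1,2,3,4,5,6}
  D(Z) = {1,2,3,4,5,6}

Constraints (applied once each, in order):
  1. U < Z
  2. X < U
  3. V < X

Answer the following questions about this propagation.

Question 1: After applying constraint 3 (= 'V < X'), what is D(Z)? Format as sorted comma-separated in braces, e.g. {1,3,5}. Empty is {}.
Answer: {2,3,4,5,6}

Derivation:
Constraint 1 (U < Z) on D(U)={1,2,6} D(Z)={1,2,3,4,5,6}: U {1,2,6}->{1,2}; Z {1,2,3,4,5,6}->{2,3,4,5,6}
Constraint 2 (X < U) on D(X)={1,2,3,4,5,6} D(U)={1,2}: X {1,2,3,4,5,6}->{1}; U {1,2}->{2}
Constraint 3 (V < X) on D(V)={1,2,3,4,6} D(X)={1}: V {1,2,3,4,6}->{}; X {1}->{}
So after constraint 3: D(Z) = {2,3,4,5,6}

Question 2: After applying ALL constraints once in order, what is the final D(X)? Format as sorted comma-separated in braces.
Constraint 1 (U < Z) on D(U)={1,2,6} D(Z)={1,2,3,4,5,6}: U {1,2,6}->{1,2}; Z {1,2,3,4,5,6}->{2,3,4,5,6}
Constraint 2 (X < U) on D(X)={1,2,3,4,5,6} D(U)={1,2}: X {1,2,3,4,5,6}->{1}; U {1,2}->{2}
Constraint 3 (V < X) on D(V)={1,2,3,4,6} D(X)={1}: V {1,2,3,4,6}->{}; X {1}->{}
So after all 3 constraints: D(X) = {}

Answer: {}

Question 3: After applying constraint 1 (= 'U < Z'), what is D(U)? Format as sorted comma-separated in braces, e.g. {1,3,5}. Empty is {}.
Answer: {1,2}

Derivation:
Constraint 1 (U < Z) on D(U)={1,2,6} D(Z)={1,2,3,4,5,6}: U {1,2,6}->{1,2}; Z {1,2,3,4,5,6}->{2,3,4,5,6}
So after constraint 1: D(U) = {1,2}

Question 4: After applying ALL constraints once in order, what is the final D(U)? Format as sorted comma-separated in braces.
Answer: {2}

Derivation:
Constraint 1 (U < Z) on D(U)={1,2,6} D(Z)={1,2,3,4,5,6}: U {1,2,6}->{1,2}; Z {1,2,3,4,5,6}->{2,3,4,5,6}
Constraint 2 (X < U) on D(X)={1,2,3,4,5,6} D(U)={1,2}: X {1,2,3,4,5,6}->{1}; U {1,2}->{2}
Constraint 3 (V < X) on D(V)={1,2,3,4,6} D(X)={1}: V {1,2,3,4,6}->{}; X {1}->{}
So after all 3 constraints: D(U) = {2}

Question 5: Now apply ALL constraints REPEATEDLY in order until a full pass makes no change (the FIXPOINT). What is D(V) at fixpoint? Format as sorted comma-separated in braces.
Answer: {}

Derivation:
pass 0 (initial): D(V)={1,2,3,4,6}
pass 1: U {1,2,6}->{2}; V {1,2,3,4,6}->{}; X {1,2,3,4,5,6}->{}; Z {1,2,3,4,5,6}->{2,3,4,5,6}
pass 2: U {2}->{}; Z {2,3,4,5,6}->{3,4,5,6}
pass 3: Z {3,4,5,6}->{}
pass 4: no change
Fixpoint after 4 passes: D(V) = {}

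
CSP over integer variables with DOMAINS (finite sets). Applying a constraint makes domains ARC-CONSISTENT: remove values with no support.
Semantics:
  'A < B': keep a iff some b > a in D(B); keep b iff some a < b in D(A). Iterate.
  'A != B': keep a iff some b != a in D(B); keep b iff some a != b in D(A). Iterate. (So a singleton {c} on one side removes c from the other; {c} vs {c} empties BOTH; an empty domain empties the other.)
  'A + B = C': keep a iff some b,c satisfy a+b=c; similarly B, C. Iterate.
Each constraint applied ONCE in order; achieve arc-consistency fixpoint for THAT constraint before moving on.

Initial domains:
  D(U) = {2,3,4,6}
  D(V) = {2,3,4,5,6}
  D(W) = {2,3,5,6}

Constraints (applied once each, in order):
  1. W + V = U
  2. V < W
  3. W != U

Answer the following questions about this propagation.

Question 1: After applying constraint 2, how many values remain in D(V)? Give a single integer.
Constraint 1 (W + V = U) on D(W)={2,3,5,6} D(V)={2,3,4,5,6} D(U)={2,3,4,6}: W {2,3,5,6}->{2,3}; V {2,3,4,5,6}->{2,3,4}; U {2,3,4,6}->{4,6}
Constraint 2 (V < W) on D(V)={2,3,4} D(W)={2,3}: V {2,3,4}->{2}; W {2,3}->{3}
So after constraint 2: D(V)={2}, size = 1

Answer: 1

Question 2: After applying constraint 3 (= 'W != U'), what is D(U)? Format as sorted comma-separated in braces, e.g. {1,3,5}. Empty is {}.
Constraint 1 (W + V = U) on D(W)={2,3,5,6} D(V)={2,3,4,5,6} D(U)={2,3,4,6}: W {2,3,5,6}->{2,3}; V {2,3,4,5,6}->{2,3,4}; U {2,3,4,6}->{4,6}
Constraint 2 (V < W) on D(V)={2,3,4} D(W)={2,3}: V {2,3,4}->{2}; W {2,3}->{3}
Constraint 3 (W != U) on D(W)={3} D(U)={4,6}: no change
So after constraint 3: D(U) = {4,6}

Answer: {4,6}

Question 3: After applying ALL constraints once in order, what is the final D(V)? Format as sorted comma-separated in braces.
Answer: {2}

Derivation:
Constraint 1 (W + V = U) on D(W)={2,3,5,6} D(V)={2,3,4,5,6} D(U)={2,3,4,6}: W {2,3,5,6}->{2,3}; V {2,3,4,5,6}->{2,3,4}; U {2,3,4,6}->{4,6}
Constraint 2 (V < W) on D(V)={2,3,4} D(W)={2,3}: V {2,3,4}->{2}; W {2,3}->{3}
Constraint 3 (W != U) on D(W)={3} D(U)={4,6}: no change
So after all 3 constraints: D(V) = {2}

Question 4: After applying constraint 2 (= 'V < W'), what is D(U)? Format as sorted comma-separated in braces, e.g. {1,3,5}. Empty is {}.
Constraint 1 (W + V = U) on D(W)={2,3,5,6} D(V)={2,3,4,5,6} D(U)={2,3,4,6}: W {2,3,5,6}->{2,3}; V {2,3,4,5,6}->{2,3,4}; U {2,3,4,6}->{4,6}
Constraint 2 (V < W) on D(V)={2,3,4} D(W)={2,3}: V {2,3,4}->{2}; W {2,3}->{3}
So after constraint 2: D(U) = {4,6}

Answer: {4,6}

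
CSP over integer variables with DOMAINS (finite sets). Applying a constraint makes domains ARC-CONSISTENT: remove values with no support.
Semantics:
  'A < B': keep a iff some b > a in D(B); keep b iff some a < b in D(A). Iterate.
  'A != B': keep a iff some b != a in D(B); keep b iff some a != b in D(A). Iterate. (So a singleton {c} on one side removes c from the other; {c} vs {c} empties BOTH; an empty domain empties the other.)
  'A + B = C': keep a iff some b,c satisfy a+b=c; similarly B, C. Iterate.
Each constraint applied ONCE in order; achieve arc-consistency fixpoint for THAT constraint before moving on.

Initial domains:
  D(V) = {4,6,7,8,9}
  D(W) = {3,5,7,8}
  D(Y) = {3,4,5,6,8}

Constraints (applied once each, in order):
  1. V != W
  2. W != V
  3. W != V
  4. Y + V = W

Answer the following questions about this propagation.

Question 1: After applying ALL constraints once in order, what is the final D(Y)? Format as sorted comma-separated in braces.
Constraint 1 (V != W) on D(V)={4,6,7,8,9} D(W)={3,5,7,8}: no change
Constraint 2 (W != V) on D(W)={3,5,7,8} D(V)={4,6,7,8,9}: no change
Constraint 3 (W != V) on D(W)={3,5,7,8} D(V)={4,6,7,8,9}: no change
Constraint 4 (Y + V = W) on D(Y)={3,4,5,6,8} D(V)={4,6,7,8,9} D(W)={3,5,7,8}: Y {3,4,5,6,8}->{3,4}; V {4,6,7,8,9}->{4}; W {3,5,7,8}->{7,8}
So after all 4 constraints: D(Y) = {3,4}

Answer: {3,4}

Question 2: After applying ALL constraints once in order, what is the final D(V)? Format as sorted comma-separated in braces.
Constraint 1 (V != W) on D(V)={4,6,7,8,9} D(W)={3,5,7,8}: no change
Constraint 2 (W != V) on D(W)={3,5,7,8} D(V)={4,6,7,8,9}: no change
Constraint 3 (W != V) on D(W)={3,5,7,8} D(V)={4,6,7,8,9}: no change
Constraint 4 (Y + V = W) on D(Y)={3,4,5,6,8} D(V)={4,6,7,8,9} D(W)={3,5,7,8}: Y {3,4,5,6,8}->{3,4}; V {4,6,7,8,9}->{4}; W {3,5,7,8}->{7,8}
So after all 4 constraints: D(V) = {4}

Answer: {4}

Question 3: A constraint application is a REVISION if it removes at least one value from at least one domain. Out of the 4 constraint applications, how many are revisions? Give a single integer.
Answer: 1

Derivation:
Constraint 1 (V != W) on D(V)={4,6,7,8,9} D(W)={3,5,7,8}: no change => not a revision
Constraint 2 (W != V) on D(W)={3,5,7,8} D(V)={4,6,7,8,9}: no change => not a revision
Constraint 3 (W != V) on D(W)={3,5,7,8} D(V)={4,6,7,8,9}: no change => not a revision
Constraint 4 (Y + V = W) on D(Y)={3,4,5,6,8} D(V)={4,6,7,8,9} D(W)={3,5,7,8}: Y {3,4,5,6,8}->{3,4}; V {4,6,7,8,9}->{4}; W {3,5,7,8}->{7,8} => REVISION
Total revisions = 1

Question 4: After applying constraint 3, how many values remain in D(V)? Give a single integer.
Answer: 5

Derivation:
Constraint 1 (V != W) on D(V)={4,6,7,8,9} D(W)={3,5,7,8}: no change
Constraint 2 (W != V) on D(W)={3,5,7,8} D(V)={4,6,7,8,9}: no change
Constraint 3 (W != V) on D(W)={3,5,7,8} D(V)={4,6,7,8,9}: no change
So after constraint 3: D(V)={4,6,7,8,9}, size = 5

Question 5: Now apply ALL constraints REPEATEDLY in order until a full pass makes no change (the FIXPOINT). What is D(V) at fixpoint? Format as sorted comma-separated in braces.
pass 0 (initial): D(V)={4,6,7,8,9}
pass 1: V {4,6,7,8,9}->{4}; W {3,5,7,8}->{7,8}; Y {3,4,5,6,8}->{3,4}
pass 2: no change
Fixpoint after 2 passes: D(V) = {4}

Answer: {4}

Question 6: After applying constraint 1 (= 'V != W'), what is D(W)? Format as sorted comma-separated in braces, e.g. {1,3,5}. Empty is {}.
Answer: {3,5,7,8}

Derivation:
Constraint 1 (V != W) on D(V)={4,6,7,8,9} D(W)={3,5,7,8}: no change
So after constraint 1: D(W) = {3,5,7,8}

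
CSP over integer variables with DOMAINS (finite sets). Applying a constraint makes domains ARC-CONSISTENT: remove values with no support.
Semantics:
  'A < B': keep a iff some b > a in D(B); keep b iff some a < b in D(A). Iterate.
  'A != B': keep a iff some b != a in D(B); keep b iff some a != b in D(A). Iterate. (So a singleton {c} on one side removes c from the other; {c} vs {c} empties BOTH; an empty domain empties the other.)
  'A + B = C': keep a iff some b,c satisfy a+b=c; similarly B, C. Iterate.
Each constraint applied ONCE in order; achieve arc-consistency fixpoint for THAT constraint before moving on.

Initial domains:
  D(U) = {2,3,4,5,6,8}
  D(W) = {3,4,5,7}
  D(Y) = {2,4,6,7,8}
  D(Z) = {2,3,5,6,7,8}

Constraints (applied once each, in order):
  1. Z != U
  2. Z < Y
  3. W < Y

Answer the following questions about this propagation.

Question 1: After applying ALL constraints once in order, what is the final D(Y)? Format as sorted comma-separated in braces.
Answer: {4,6,7,8}

Derivation:
Constraint 1 (Z != U) on D(Z)={2,3,5,6,7,8} D(U)={2,3,4,5,6,8}: no change
Constraint 2 (Z < Y) on D(Z)={2,3,5,6,7,8} D(Y)={2,4,6,7,8}: Z {2,3,5,6,7,8}->{2,3,5,6,7}; Y {2,4,6,7,8}->{4,6,7,8}
Constraint 3 (W < Y) on D(W)={3,4,5,7} D(Y)={4,6,7,8}: no change
So after all 3 constraints: D(Y) = {4,6,7,8}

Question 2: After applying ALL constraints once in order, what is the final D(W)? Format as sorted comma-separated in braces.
Answer: {3,4,5,7}

Derivation:
Constraint 1 (Z != U) on D(Z)={2,3,5,6,7,8} D(U)={2,3,4,5,6,8}: no change
Constraint 2 (Z < Y) on D(Z)={2,3,5,6,7,8} D(Y)={2,4,6,7,8}: Z {2,3,5,6,7,8}->{2,3,5,6,7}; Y {2,4,6,7,8}->{4,6,7,8}
Constraint 3 (W < Y) on D(W)={3,4,5,7} D(Y)={4,6,7,8}: no change
So after all 3 constraints: D(W) = {3,4,5,7}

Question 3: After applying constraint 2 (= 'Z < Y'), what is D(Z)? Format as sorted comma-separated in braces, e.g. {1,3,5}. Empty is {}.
Answer: {2,3,5,6,7}

Derivation:
Constraint 1 (Z != U) on D(Z)={2,3,5,6,7,8} D(U)={2,3,4,5,6,8}: no change
Constraint 2 (Z < Y) on D(Z)={2,3,5,6,7,8} D(Y)={2,4,6,7,8}: Z {2,3,5,6,7,8}->{2,3,5,6,7}; Y {2,4,6,7,8}->{4,6,7,8}
So after constraint 2: D(Z) = {2,3,5,6,7}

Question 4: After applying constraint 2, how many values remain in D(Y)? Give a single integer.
Answer: 4

Derivation:
Constraint 1 (Z != U) on D(Z)={2,3,5,6,7,8} D(U)={2,3,4,5,6,8}: no change
Constraint 2 (Z < Y) on D(Z)={2,3,5,6,7,8} D(Y)={2,4,6,7,8}: Z {2,3,5,6,7,8}->{2,3,5,6,7}; Y {2,4,6,7,8}->{4,6,7,8}
So after constraint 2: D(Y)={4,6,7,8}, size = 4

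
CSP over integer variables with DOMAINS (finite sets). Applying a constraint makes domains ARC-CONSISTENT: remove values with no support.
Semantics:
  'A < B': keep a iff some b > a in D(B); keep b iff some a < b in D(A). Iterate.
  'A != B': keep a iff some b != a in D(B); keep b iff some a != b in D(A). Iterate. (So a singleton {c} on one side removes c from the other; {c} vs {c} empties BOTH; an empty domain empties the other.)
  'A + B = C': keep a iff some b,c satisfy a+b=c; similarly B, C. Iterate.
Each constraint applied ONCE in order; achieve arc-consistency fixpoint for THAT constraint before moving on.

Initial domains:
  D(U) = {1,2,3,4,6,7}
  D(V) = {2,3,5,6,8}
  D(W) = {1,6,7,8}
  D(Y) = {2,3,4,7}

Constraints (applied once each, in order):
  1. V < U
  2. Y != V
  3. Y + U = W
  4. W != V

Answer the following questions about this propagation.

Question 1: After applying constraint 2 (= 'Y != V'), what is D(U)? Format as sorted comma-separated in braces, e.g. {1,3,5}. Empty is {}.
Answer: {3,4,6,7}

Derivation:
Constraint 1 (V < U) on D(V)={2,3,5,6,8} D(U)={1,2,3,4,6,7}: V {2,3,5,6,8}->{2,3,5,6}; U {1,2,3,4,6,7}->{3,4,6,7}
Constraint 2 (Y != V) on D(Y)={2,3,4,7} D(V)={2,3,5,6}: no change
So after constraint 2: D(U) = {3,4,6,7}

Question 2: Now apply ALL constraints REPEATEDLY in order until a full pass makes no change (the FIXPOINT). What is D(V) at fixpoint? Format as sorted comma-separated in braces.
pass 0 (initial): D(V)={2,3,5,6,8}
pass 1: U {1,2,3,4,6,7}->{3,4,6}; V {2,3,5,6,8}->{2,3,5,6}; W {1,6,7,8}->{6,7,8}; Y {2,3,4,7}->{2,3,4}
pass 2: V {2,3,5,6}->{2,3,5}
pass 3: no change
Fixpoint after 3 passes: D(V) = {2,3,5}

Answer: {2,3,5}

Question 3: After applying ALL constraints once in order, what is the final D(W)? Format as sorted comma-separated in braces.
Answer: {6,7,8}

Derivation:
Constraint 1 (V < U) on D(V)={2,3,5,6,8} D(U)={1,2,3,4,6,7}: V {2,3,5,6,8}->{2,3,5,6}; U {1,2,3,4,6,7}->{3,4,6,7}
Constraint 2 (Y != V) on D(Y)={2,3,4,7} D(V)={2,3,5,6}: no change
Constraint 3 (Y + U = W) on D(Y)={2,3,4,7} D(U)={3,4,6,7} D(W)={1,6,7,8}: Y {2,3,4,7}->{2,3,4}; U {3,4,6,7}->{3,4,6}; W {1,6,7,8}->{6,7,8}
Constraint 4 (W != V) on D(W)={6,7,8} D(V)={2,3,5,6}: no change
So after all 4 constraints: D(W) = {6,7,8}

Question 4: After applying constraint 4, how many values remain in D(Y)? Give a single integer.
Constraint 1 (V < U) on D(V)={2,3,5,6,8} D(U)={1,2,3,4,6,7}: V {2,3,5,6,8}->{2,3,5,6}; U {1,2,3,4,6,7}->{3,4,6,7}
Constraint 2 (Y != V) on D(Y)={2,3,4,7} D(V)={2,3,5,6}: no change
Constraint 3 (Y + U = W) on D(Y)={2,3,4,7} D(U)={3,4,6,7} D(W)={1,6,7,8}: Y {2,3,4,7}->{2,3,4}; U {3,4,6,7}->{3,4,6}; W {1,6,7,8}->{6,7,8}
Constraint 4 (W != V) on D(W)={6,7,8} D(V)={2,3,5,6}: no change
So after constraint 4: D(Y)={2,3,4}, size = 3

Answer: 3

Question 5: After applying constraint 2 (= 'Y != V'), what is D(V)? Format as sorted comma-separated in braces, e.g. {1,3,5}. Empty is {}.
Answer: {2,3,5,6}

Derivation:
Constraint 1 (V < U) on D(V)={2,3,5,6,8} D(U)={1,2,3,4,6,7}: V {2,3,5,6,8}->{2,3,5,6}; U {1,2,3,4,6,7}->{3,4,6,7}
Constraint 2 (Y != V) on D(Y)={2,3,4,7} D(V)={2,3,5,6}: no change
So after constraint 2: D(V) = {2,3,5,6}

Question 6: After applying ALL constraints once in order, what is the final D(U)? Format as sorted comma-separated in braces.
Answer: {3,4,6}

Derivation:
Constraint 1 (V < U) on D(V)={2,3,5,6,8} D(U)={1,2,3,4,6,7}: V {2,3,5,6,8}->{2,3,5,6}; U {1,2,3,4,6,7}->{3,4,6,7}
Constraint 2 (Y != V) on D(Y)={2,3,4,7} D(V)={2,3,5,6}: no change
Constraint 3 (Y + U = W) on D(Y)={2,3,4,7} D(U)={3,4,6,7} D(W)={1,6,7,8}: Y {2,3,4,7}->{2,3,4}; U {3,4,6,7}->{3,4,6}; W {1,6,7,8}->{6,7,8}
Constraint 4 (W != V) on D(W)={6,7,8} D(V)={2,3,5,6}: no change
So after all 4 constraints: D(U) = {3,4,6}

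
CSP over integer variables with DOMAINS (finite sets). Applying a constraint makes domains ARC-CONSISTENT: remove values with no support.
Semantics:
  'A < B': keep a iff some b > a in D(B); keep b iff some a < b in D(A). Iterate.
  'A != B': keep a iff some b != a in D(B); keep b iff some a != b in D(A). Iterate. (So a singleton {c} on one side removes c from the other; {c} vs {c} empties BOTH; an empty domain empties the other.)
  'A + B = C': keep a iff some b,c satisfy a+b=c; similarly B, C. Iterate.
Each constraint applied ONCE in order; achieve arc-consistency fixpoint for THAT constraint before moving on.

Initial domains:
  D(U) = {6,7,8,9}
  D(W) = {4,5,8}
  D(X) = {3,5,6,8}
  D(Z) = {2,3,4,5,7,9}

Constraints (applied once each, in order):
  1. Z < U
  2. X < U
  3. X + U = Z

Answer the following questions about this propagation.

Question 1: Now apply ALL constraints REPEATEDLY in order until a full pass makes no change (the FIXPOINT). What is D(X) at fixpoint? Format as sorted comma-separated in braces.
Answer: {}

Derivation:
pass 0 (initial): D(X)={3,5,6,8}
pass 1: U {6,7,8,9}->{}; X {3,5,6,8}->{}; Z {2,3,4,5,7,9}->{}
pass 2: no change
Fixpoint after 2 passes: D(X) = {}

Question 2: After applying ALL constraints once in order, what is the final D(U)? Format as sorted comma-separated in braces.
Answer: {}

Derivation:
Constraint 1 (Z < U) on D(Z)={2,3,4,5,7,9} D(U)={6,7,8,9}: Z {2,3,4,5,7,9}->{2,3,4,5,7}
Constraint 2 (X < U) on D(X)={3,5,6,8} D(U)={6,7,8,9}: no change
Constraint 3 (X + U = Z) on D(X)={3,5,6,8} D(U)={6,7,8,9} D(Z)={2,3,4,5,7}: X {3,5,6,8}->{}; U {6,7,8,9}->{}; Z {2,3,4,5,7}->{}
So after all 3 constraints: D(U) = {}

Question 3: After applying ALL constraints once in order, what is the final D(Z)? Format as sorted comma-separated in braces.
Answer: {}

Derivation:
Constraint 1 (Z < U) on D(Z)={2,3,4,5,7,9} D(U)={6,7,8,9}: Z {2,3,4,5,7,9}->{2,3,4,5,7}
Constraint 2 (X < U) on D(X)={3,5,6,8} D(U)={6,7,8,9}: no change
Constraint 3 (X + U = Z) on D(X)={3,5,6,8} D(U)={6,7,8,9} D(Z)={2,3,4,5,7}: X {3,5,6,8}->{}; U {6,7,8,9}->{}; Z {2,3,4,5,7}->{}
So after all 3 constraints: D(Z) = {}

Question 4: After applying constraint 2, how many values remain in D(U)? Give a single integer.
Constraint 1 (Z < U) on D(Z)={2,3,4,5,7,9} D(U)={6,7,8,9}: Z {2,3,4,5,7,9}->{2,3,4,5,7}
Constraint 2 (X < U) on D(X)={3,5,6,8} D(U)={6,7,8,9}: no change
So after constraint 2: D(U)={6,7,8,9}, size = 4

Answer: 4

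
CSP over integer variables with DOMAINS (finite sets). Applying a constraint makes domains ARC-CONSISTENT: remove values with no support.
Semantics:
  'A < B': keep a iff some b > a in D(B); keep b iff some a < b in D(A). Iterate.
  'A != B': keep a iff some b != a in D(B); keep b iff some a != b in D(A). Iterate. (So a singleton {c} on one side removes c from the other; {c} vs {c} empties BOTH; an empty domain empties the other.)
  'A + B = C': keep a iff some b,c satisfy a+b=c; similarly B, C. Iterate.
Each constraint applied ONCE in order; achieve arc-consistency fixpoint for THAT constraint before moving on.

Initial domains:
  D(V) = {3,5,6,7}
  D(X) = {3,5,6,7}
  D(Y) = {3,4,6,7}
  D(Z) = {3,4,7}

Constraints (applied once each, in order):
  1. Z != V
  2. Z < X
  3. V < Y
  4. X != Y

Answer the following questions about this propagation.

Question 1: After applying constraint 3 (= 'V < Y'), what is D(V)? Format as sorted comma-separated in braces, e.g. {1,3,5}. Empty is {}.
Constraint 1 (Z != V) on D(Z)={3,4,7} D(V)={3,5,6,7}: no change
Constraint 2 (Z < X) on D(Z)={3,4,7} D(X)={3,5,6,7}: Z {3,4,7}->{3,4}; X {3,5,6,7}->{5,6,7}
Constraint 3 (V < Y) on D(V)={3,5,6,7} D(Y)={3,4,6,7}: V {3,5,6,7}->{3,5,6}; Y {3,4,6,7}->{4,6,7}
So after constraint 3: D(V) = {3,5,6}

Answer: {3,5,6}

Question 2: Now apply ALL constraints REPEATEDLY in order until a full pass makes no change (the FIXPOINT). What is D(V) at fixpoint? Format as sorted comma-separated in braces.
pass 0 (initial): D(V)={3,5,6,7}
pass 1: V {3,5,6,7}->{3,5,6}; X {3,5,6,7}->{5,6,7}; Y {3,4,6,7}->{4,6,7}; Z {3,4,7}->{3,4}
pass 2: no change
Fixpoint after 2 passes: D(V) = {3,5,6}

Answer: {3,5,6}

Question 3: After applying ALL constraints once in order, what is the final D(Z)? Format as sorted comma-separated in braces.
Answer: {3,4}

Derivation:
Constraint 1 (Z != V) on D(Z)={3,4,7} D(V)={3,5,6,7}: no change
Constraint 2 (Z < X) on D(Z)={3,4,7} D(X)={3,5,6,7}: Z {3,4,7}->{3,4}; X {3,5,6,7}->{5,6,7}
Constraint 3 (V < Y) on D(V)={3,5,6,7} D(Y)={3,4,6,7}: V {3,5,6,7}->{3,5,6}; Y {3,4,6,7}->{4,6,7}
Constraint 4 (X != Y) on D(X)={5,6,7} D(Y)={4,6,7}: no change
So after all 4 constraints: D(Z) = {3,4}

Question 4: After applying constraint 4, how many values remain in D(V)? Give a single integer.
Constraint 1 (Z != V) on D(Z)={3,4,7} D(V)={3,5,6,7}: no change
Constraint 2 (Z < X) on D(Z)={3,4,7} D(X)={3,5,6,7}: Z {3,4,7}->{3,4}; X {3,5,6,7}->{5,6,7}
Constraint 3 (V < Y) on D(V)={3,5,6,7} D(Y)={3,4,6,7}: V {3,5,6,7}->{3,5,6}; Y {3,4,6,7}->{4,6,7}
Constraint 4 (X != Y) on D(X)={5,6,7} D(Y)={4,6,7}: no change
So after constraint 4: D(V)={3,5,6}, size = 3

Answer: 3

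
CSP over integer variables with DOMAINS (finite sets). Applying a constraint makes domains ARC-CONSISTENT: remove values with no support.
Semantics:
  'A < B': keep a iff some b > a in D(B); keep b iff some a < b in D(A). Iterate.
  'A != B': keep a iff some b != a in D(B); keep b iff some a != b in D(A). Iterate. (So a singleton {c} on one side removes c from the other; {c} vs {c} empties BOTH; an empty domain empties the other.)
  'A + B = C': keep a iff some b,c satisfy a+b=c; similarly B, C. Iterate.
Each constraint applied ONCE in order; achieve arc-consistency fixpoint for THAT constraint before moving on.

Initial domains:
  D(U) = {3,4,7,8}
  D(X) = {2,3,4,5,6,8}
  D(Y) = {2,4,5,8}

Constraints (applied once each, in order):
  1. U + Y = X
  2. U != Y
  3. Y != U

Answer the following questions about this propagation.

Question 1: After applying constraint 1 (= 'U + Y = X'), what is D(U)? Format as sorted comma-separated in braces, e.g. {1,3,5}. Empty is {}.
Constraint 1 (U + Y = X) on D(U)={3,4,7,8} D(Y)={2,4,5,8} D(X)={2,3,4,5,6,8}: U {3,4,7,8}->{3,4}; Y {2,4,5,8}->{2,4,5}; X {2,3,4,5,6,8}->{5,6,8}
So after constraint 1: D(U) = {3,4}

Answer: {3,4}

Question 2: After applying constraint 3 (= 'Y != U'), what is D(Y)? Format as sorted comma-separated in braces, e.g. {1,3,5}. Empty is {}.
Constraint 1 (U + Y = X) on D(U)={3,4,7,8} D(Y)={2,4,5,8} D(X)={2,3,4,5,6,8}: U {3,4,7,8}->{3,4}; Y {2,4,5,8}->{2,4,5}; X {2,3,4,5,6,8}->{5,6,8}
Constraint 2 (U != Y) on D(U)={3,4} D(Y)={2,4,5}: no change
Constraint 3 (Y != U) on D(Y)={2,4,5} D(U)={3,4}: no change
So after constraint 3: D(Y) = {2,4,5}

Answer: {2,4,5}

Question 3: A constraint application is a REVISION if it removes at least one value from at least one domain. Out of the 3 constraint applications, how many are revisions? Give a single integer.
Constraint 1 (U + Y = X) on D(U)={3,4,7,8} D(Y)={2,4,5,8} D(X)={2,3,4,5,6,8}: U {3,4,7,8}->{3,4}; Y {2,4,5,8}->{2,4,5}; X {2,3,4,5,6,8}->{5,6,8} => REVISION
Constraint 2 (U != Y) on D(U)={3,4} D(Y)={2,4,5}: no change => not a revision
Constraint 3 (Y != U) on D(Y)={2,4,5} D(U)={3,4}: no change => not a revision
Total revisions = 1

Answer: 1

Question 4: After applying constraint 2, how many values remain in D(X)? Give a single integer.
Answer: 3

Derivation:
Constraint 1 (U + Y = X) on D(U)={3,4,7,8} D(Y)={2,4,5,8} D(X)={2,3,4,5,6,8}: U {3,4,7,8}->{3,4}; Y {2,4,5,8}->{2,4,5}; X {2,3,4,5,6,8}->{5,6,8}
Constraint 2 (U != Y) on D(U)={3,4} D(Y)={2,4,5}: no change
So after constraint 2: D(X)={5,6,8}, size = 3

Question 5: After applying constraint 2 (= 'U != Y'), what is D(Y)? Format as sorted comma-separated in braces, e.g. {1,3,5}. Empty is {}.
Constraint 1 (U + Y = X) on D(U)={3,4,7,8} D(Y)={2,4,5,8} D(X)={2,3,4,5,6,8}: U {3,4,7,8}->{3,4}; Y {2,4,5,8}->{2,4,5}; X {2,3,4,5,6,8}->{5,6,8}
Constraint 2 (U != Y) on D(U)={3,4} D(Y)={2,4,5}: no change
So after constraint 2: D(Y) = {2,4,5}

Answer: {2,4,5}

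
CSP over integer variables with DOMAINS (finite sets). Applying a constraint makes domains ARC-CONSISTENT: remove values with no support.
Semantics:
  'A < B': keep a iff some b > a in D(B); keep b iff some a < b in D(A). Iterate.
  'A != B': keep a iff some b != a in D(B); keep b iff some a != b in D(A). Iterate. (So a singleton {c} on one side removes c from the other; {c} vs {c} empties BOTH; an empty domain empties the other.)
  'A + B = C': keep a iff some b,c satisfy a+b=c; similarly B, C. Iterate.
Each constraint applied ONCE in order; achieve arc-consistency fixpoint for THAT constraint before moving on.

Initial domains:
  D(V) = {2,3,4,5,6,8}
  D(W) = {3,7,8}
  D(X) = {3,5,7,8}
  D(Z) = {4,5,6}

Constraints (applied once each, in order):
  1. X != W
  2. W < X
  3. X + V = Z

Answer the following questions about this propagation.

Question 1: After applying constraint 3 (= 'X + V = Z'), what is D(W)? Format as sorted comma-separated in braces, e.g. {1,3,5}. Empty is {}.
Constraint 1 (X != W) on D(X)={3,5,7,8} D(W)={3,7,8}: no change
Constraint 2 (W < X) on D(W)={3,7,8} D(X)={3,5,7,8}: W {3,7,8}->{3,7}; X {3,5,7,8}->{5,7,8}
Constraint 3 (X + V = Z) on D(X)={5,7,8} D(V)={2,3,4,5,6,8} D(Z)={4,5,6}: X {5,7,8}->{}; V {2,3,4,5,6,8}->{}; Z {4,5,6}->{}
So after constraint 3: D(W) = {3,7}

Answer: {3,7}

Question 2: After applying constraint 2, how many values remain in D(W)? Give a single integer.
Answer: 2

Derivation:
Constraint 1 (X != W) on D(X)={3,5,7,8} D(W)={3,7,8}: no change
Constraint 2 (W < X) on D(W)={3,7,8} D(X)={3,5,7,8}: W {3,7,8}->{3,7}; X {3,5,7,8}->{5,7,8}
So after constraint 2: D(W)={3,7}, size = 2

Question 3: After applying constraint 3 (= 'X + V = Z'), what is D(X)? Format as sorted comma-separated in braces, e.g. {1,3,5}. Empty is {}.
Answer: {}

Derivation:
Constraint 1 (X != W) on D(X)={3,5,7,8} D(W)={3,7,8}: no change
Constraint 2 (W < X) on D(W)={3,7,8} D(X)={3,5,7,8}: W {3,7,8}->{3,7}; X {3,5,7,8}->{5,7,8}
Constraint 3 (X + V = Z) on D(X)={5,7,8} D(V)={2,3,4,5,6,8} D(Z)={4,5,6}: X {5,7,8}->{}; V {2,3,4,5,6,8}->{}; Z {4,5,6}->{}
So after constraint 3: D(X) = {}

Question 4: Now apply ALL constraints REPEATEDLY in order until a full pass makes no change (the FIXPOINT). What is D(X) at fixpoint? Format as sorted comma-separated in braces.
Answer: {}

Derivation:
pass 0 (initial): D(X)={3,5,7,8}
pass 1: V {2,3,4,5,6,8}->{}; W {3,7,8}->{3,7}; X {3,5,7,8}->{}; Z {4,5,6}->{}
pass 2: W {3,7}->{}
pass 3: no change
Fixpoint after 3 passes: D(X) = {}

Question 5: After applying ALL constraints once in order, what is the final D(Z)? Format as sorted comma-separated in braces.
Answer: {}

Derivation:
Constraint 1 (X != W) on D(X)={3,5,7,8} D(W)={3,7,8}: no change
Constraint 2 (W < X) on D(W)={3,7,8} D(X)={3,5,7,8}: W {3,7,8}->{3,7}; X {3,5,7,8}->{5,7,8}
Constraint 3 (X + V = Z) on D(X)={5,7,8} D(V)={2,3,4,5,6,8} D(Z)={4,5,6}: X {5,7,8}->{}; V {2,3,4,5,6,8}->{}; Z {4,5,6}->{}
So after all 3 constraints: D(Z) = {}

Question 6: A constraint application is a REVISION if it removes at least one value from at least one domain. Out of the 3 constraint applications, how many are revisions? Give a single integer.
Answer: 2

Derivation:
Constraint 1 (X != W) on D(X)={3,5,7,8} D(W)={3,7,8}: no change => not a revision
Constraint 2 (W < X) on D(W)={3,7,8} D(X)={3,5,7,8}: W {3,7,8}->{3,7}; X {3,5,7,8}->{5,7,8} => REVISION
Constraint 3 (X + V = Z) on D(X)={5,7,8} D(V)={2,3,4,5,6,8} D(Z)={4,5,6}: X {5,7,8}->{}; V {2,3,4,5,6,8}->{}; Z {4,5,6}->{} => REVISION
Total revisions = 2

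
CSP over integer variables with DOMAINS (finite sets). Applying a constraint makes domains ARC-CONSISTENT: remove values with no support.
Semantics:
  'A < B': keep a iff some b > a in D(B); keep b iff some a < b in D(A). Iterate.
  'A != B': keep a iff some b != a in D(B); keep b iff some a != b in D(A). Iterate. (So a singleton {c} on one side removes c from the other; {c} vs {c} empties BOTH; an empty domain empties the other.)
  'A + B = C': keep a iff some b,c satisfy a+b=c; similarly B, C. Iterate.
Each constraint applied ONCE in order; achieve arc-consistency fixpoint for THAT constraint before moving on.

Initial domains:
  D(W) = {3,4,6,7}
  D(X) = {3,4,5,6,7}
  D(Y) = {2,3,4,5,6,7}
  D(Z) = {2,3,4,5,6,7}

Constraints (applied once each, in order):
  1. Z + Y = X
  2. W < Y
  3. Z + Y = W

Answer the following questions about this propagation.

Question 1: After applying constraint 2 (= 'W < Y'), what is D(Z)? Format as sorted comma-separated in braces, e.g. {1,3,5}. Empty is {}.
Constraint 1 (Z + Y = X) on D(Z)={2,3,4,5,6,7} D(Y)={2,3,4,5,6,7} D(X)={3,4,5,6,7}: Z {2,3,4,5,6,7}->{2,3,4,5}; Y {2,3,4,5,6,7}->{2,3,4,5}; X {3,4,5,6,7}->{4,5,6,7}
Constraint 2 (W < Y) on D(W)={3,4,6,7} D(Y)={2,3,4,5}: W {3,4,6,7}->{3,4}; Y {2,3,4,5}->{4,5}
So after constraint 2: D(Z) = {2,3,4,5}

Answer: {2,3,4,5}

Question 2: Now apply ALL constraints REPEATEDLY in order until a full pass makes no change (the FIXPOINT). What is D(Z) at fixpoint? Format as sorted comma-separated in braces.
pass 0 (initial): D(Z)={2,3,4,5,6,7}
pass 1: W {3,4,6,7}->{}; X {3,4,5,6,7}->{4,5,6,7}; Y {2,3,4,5,6,7}->{}; Z {2,3,4,5,6,7}->{}
pass 2: X {4,5,6,7}->{}
pass 3: no change
Fixpoint after 3 passes: D(Z) = {}

Answer: {}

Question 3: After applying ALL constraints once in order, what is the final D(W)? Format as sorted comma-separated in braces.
Answer: {}

Derivation:
Constraint 1 (Z + Y = X) on D(Z)={2,3,4,5,6,7} D(Y)={2,3,4,5,6,7} D(X)={3,4,5,6,7}: Z {2,3,4,5,6,7}->{2,3,4,5}; Y {2,3,4,5,6,7}->{2,3,4,5}; X {3,4,5,6,7}->{4,5,6,7}
Constraint 2 (W < Y) on D(W)={3,4,6,7} D(Y)={2,3,4,5}: W {3,4,6,7}->{3,4}; Y {2,3,4,5}->{4,5}
Constraint 3 (Z + Y = W) on D(Z)={2,3,4,5} D(Y)={4,5} D(W)={3,4}: Z {2,3,4,5}->{}; Y {4,5}->{}; W {3,4}->{}
So after all 3 constraints: D(W) = {}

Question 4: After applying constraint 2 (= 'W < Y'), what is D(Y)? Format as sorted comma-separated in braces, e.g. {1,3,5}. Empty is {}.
Constraint 1 (Z + Y = X) on D(Z)={2,3,4,5,6,7} D(Y)={2,3,4,5,6,7} D(X)={3,4,5,6,7}: Z {2,3,4,5,6,7}->{2,3,4,5}; Y {2,3,4,5,6,7}->{2,3,4,5}; X {3,4,5,6,7}->{4,5,6,7}
Constraint 2 (W < Y) on D(W)={3,4,6,7} D(Y)={2,3,4,5}: W {3,4,6,7}->{3,4}; Y {2,3,4,5}->{4,5}
So after constraint 2: D(Y) = {4,5}

Answer: {4,5}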